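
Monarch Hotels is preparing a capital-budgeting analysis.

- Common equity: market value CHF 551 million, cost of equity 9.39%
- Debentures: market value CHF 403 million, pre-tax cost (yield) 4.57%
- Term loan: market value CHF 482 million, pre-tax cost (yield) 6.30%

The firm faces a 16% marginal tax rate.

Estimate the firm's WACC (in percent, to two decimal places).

Total capital V = 551 + 403 + 482 = 1436.
Equity: weight = 551/1436 = 0.3837; cost = 9.39%.
Debentures: weight = 403/1436 = 0.2806; after-tax cost = 4.57% × (1 − 16%) = 3.8388%.
Term loan: weight = 482/1436 = 0.3357; after-tax cost = 6.3% × (1 − 16%) = 5.2920%.
WACC = 0.3837 × 9.3900% + 0.2806 × 3.8388% + 0.3357 × 5.2920% = 6.4566%.

6.46%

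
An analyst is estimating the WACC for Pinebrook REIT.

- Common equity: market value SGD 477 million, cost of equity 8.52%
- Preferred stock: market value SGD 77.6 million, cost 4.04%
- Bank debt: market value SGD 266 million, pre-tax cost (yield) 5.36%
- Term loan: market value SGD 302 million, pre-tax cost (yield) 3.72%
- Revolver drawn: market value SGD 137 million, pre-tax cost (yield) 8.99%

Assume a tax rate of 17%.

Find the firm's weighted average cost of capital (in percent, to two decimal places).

Total capital V = 477 + 77.6 + 266 + 302 + 137 = 1259.6.
Equity: weight = 477/1259.6 = 0.3787; cost = 8.52%.
Preferred: weight = 77.6/1259.6 = 0.0616; cost = 4.04%.
Bank debt: weight = 266/1259.6 = 0.2112; after-tax cost = 5.36% × (1 − 17%) = 4.4488%.
Term loan: weight = 302/1259.6 = 0.2398; after-tax cost = 3.72% × (1 − 17%) = 3.0876%.
Revolver drawn: weight = 137/1259.6 = 0.1088; after-tax cost = 8.99% × (1 − 17%) = 7.4617%.
WACC = 0.3787 × 8.5200% + 0.0616 × 4.0400% + 0.2112 × 4.4488% + 0.2398 × 3.0876% + 0.1088 × 7.4617% = 5.9667%.

5.97%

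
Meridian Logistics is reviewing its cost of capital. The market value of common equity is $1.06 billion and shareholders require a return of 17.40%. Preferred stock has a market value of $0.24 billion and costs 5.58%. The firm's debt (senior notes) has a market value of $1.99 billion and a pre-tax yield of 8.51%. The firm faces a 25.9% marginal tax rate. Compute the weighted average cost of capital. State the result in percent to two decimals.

Total capital V = 1.06 + 0.24 + 1.99 = 3.29.
Equity: weight = 1.06/3.29 = 0.3222; cost = 17.4%.
Preferred: weight = 0.24/3.29 = 0.0729; cost = 5.58%.
Senior notes: weight = 1.99/3.29 = 0.6049; after-tax cost = 8.51% × (1 − 25.9%) = 6.3059%.
WACC = 0.3222 × 17.4000% + 0.0729 × 5.5800% + 0.6049 × 6.3059% = 9.8273%.

9.83%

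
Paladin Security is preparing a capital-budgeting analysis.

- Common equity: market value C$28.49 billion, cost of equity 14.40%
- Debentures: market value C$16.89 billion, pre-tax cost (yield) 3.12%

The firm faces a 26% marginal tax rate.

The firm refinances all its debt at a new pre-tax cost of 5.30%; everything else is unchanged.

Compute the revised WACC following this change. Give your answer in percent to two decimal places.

10.50%

After the change:
Total capital V = 28.49 + 16.89 = 45.38.
Equity: weight = 28.49/45.38 = 0.6278; cost = 14.4%.
Debentures: weight = 16.89/45.38 = 0.3722; after-tax cost = 5.3% × (1 − 26%) = 3.9220%.
WACC = 0.6278 × 14.4000% + 0.3722 × 3.9220% = 10.5002%.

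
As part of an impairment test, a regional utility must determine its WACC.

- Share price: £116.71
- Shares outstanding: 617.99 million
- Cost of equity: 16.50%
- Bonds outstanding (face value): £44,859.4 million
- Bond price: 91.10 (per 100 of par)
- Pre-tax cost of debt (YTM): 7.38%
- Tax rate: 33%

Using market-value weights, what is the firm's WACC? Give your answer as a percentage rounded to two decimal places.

12.32%

Market value of equity E = 116.71 × 617.99m = 72125.6129m. Market value of debt D = 44859.4m × 91.1/100 = 40866.9134m.
Total capital V = 72125.6129 + 40866.9134 = 112992.5263.
Equity: weight = 72125.6129/112992.5263 = 0.6383; cost = 16.5%.
Bonds outstanding: weight = 40866.9134/112992.5263 = 0.3617; after-tax cost = 7.38% × (1 − 33%) = 4.9446%.
WACC = 0.6383 × 16.5000% + 0.3617 × 4.9446% = 12.3207%.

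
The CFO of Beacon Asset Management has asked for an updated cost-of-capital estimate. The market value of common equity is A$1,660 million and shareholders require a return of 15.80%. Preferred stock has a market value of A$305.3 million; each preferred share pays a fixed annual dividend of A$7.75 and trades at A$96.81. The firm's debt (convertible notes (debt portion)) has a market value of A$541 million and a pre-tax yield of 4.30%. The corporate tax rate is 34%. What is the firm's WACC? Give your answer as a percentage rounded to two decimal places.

Cost of preferred: Rp = 7.75 / 96.81 = 8.0054%.
Total capital V = 1660 + 305.3 + 541 = 2506.3.
Equity: weight = 1660/2506.3 = 0.6623; cost = 15.8%.
Preferred: weight = 305.3/2506.3 = 0.1218; cost = 8.0054%.
Convertible notes (debt portion): weight = 541/2506.3 = 0.2159; after-tax cost = 4.3% × (1 − 34%) = 2.8380%.
WACC = 0.6623 × 15.8000% + 0.1218 × 8.0054% + 0.2159 × 2.8380% = 12.0526%.

12.05%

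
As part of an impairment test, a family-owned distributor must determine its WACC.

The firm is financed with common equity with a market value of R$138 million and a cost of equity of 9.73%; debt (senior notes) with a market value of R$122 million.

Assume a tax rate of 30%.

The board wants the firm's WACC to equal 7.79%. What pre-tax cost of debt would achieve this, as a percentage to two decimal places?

Total capital V = 138 + 122 = 260.
Equity weight = 138/260 = 0.5308.
Senior notes weight = 122/260 = 0.4692.
Equity contribution = 0.5308 × 9.73% = 5.1644%.
Remaining for debt = 7.79% − 5.1644% = 2.6256%.
Rd × (1 − 30%) × 0.4692 = 2.6256%  ⇒  Rd = 7.9937%.

7.99%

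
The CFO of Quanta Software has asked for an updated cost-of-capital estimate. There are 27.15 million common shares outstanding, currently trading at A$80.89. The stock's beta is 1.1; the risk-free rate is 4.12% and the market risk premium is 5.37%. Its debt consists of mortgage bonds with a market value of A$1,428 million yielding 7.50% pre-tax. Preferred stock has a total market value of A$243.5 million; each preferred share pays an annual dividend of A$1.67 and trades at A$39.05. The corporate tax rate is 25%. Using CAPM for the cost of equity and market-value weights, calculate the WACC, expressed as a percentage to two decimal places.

8.04%

Cost of equity via CAPM: Re = 4.12% + 1.1 × 5.37% = 10.0270%.
Cost of preferred: Rp = 1.67 / 39.05 = 4.2766%.
Market value of equity E = 80.89 × 27.15m = 2196.1635m.
Total capital V = 2196.1635 + 243.5 + 1428 = 3867.6635.
Equity: weight = 2196.1635/3867.6635 = 0.5678; cost = 10.027%.
Preferred: weight = 243.5/3867.6635 = 0.0630; cost = 4.2766%.
Mortgage bonds: weight = 1428/3867.6635 = 0.3692; after-tax cost = 7.5% × (1 − 25%) = 5.6250%.
WACC = 0.5678 × 10.0270% + 0.0630 × 4.2766% + 0.3692 × 5.6250% = 8.0397%.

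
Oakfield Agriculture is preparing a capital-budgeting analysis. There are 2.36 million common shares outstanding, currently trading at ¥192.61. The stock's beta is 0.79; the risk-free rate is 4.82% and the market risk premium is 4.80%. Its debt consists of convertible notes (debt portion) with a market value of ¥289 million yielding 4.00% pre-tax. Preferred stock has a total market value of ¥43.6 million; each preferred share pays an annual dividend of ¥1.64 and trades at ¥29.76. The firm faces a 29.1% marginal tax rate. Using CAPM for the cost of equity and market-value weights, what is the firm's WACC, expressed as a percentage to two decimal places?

6.32%

Cost of equity via CAPM: Re = 4.82% + 0.79 × 4.8% = 8.6120%.
Cost of preferred: Rp = 1.64 / 29.76 = 5.5108%.
Market value of equity E = 192.61 × 2.36m = 454.5596m.
Total capital V = 454.5596 + 43.6 + 289 = 787.1596.
Equity: weight = 454.5596/787.1596 = 0.5775; cost = 8.612%.
Preferred: weight = 43.6/787.1596 = 0.0554; cost = 5.5108%.
Convertible notes (debt portion): weight = 289/787.1596 = 0.3671; after-tax cost = 4% × (1 − 29.1%) = 2.8360%.
WACC = 0.5775 × 8.6120% + 0.0554 × 5.5108% + 0.3671 × 2.8360% = 6.3196%.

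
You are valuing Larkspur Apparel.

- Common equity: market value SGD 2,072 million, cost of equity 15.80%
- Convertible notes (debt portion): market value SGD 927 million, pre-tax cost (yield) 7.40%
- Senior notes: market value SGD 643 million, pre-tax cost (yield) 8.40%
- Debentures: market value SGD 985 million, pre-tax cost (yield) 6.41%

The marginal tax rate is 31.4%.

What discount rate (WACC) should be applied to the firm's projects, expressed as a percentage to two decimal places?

Total capital V = 2072 + 927 + 643 + 985 = 4627.
Equity: weight = 2072/4627 = 0.4478; cost = 15.8%.
Convertible notes (debt portion): weight = 927/4627 = 0.2003; after-tax cost = 7.4% × (1 − 31.4%) = 5.0764%.
Senior notes: weight = 643/4627 = 0.1390; after-tax cost = 8.4% × (1 − 31.4%) = 5.7624%.
Debentures: weight = 985/4627 = 0.2129; after-tax cost = 6.41% × (1 − 31.4%) = 4.3973%.
WACC = 0.4478 × 15.8000% + 0.2003 × 5.0764% + 0.1390 × 5.7624% + 0.2129 × 4.3973% = 9.8293%.

9.83%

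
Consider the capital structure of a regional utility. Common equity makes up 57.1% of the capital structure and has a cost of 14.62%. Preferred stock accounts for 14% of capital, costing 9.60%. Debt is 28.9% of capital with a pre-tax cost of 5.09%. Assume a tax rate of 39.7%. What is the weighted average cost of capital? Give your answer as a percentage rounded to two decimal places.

After-tax cost of debt = 5.09% × (1 − 39.7%) = 3.0693%.
WACC = 0.571 × 14.6200% + 0.140 × 9.6000% + 0.289 × 3.0693% = 10.5790%.

10.58%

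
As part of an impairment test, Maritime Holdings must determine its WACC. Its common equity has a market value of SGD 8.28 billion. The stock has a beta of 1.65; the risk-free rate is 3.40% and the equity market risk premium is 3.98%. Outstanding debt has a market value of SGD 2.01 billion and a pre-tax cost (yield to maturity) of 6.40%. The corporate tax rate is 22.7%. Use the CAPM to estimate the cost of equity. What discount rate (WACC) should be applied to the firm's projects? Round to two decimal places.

Cost of equity via CAPM: Re = 3.4% + 1.65 × 3.98% = 9.9670%.
Total capital V = 8.28 + 2.01 = 10.29.
Equity: weight = 8.28/10.29 = 0.8047; cost = 9.967%.
Debt: weight = 2.01/10.29 = 0.1953; after-tax cost = 6.4% × (1 − 22.7%) = 4.9472%.
WACC = 0.8047 × 9.9670% + 0.1953 × 4.9472% = 8.9865%.

8.99%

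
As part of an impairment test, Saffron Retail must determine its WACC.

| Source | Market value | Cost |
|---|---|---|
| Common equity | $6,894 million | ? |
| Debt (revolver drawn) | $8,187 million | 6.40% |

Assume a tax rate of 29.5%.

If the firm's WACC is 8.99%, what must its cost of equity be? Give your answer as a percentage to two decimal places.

Total capital V = 6894 + 8187 = 15081.
Equity weight = 6894/15081 = 0.4571.
Revolver drawn weight = 8187/15081 = 0.5429.
Debt contribution = 0.5429 × 6.4% × (1 − 29.5%) = 2.4494%.
Required equity contribution = 8.99% − 2.4494% = 6.5406%.
Re = 6.5406% / 0.4571 = 14.3079%.

14.31%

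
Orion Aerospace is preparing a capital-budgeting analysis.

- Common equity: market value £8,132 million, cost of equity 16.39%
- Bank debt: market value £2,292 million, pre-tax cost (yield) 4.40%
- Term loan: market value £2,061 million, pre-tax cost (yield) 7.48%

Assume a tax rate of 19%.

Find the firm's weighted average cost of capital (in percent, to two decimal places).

Total capital V = 8132 + 2292 + 2061 = 12485.
Equity: weight = 8132/12485 = 0.6513; cost = 16.39%.
Bank debt: weight = 2292/12485 = 0.1836; after-tax cost = 4.4% × (1 − 19%) = 3.5640%.
Term loan: weight = 2061/12485 = 0.1651; after-tax cost = 7.48% × (1 − 19%) = 6.0588%.
WACC = 0.6513 × 16.3900% + 0.1836 × 3.5640% + 0.1651 × 6.0588% = 12.3299%.

12.33%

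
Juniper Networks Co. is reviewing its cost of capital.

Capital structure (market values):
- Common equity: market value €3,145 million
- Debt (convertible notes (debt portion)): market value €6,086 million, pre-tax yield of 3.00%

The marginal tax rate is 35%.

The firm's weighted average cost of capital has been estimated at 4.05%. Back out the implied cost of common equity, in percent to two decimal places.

Total capital V = 3145 + 6086 = 9231.
Equity weight = 3145/9231 = 0.3407.
Convertible notes (debt portion) weight = 6086/9231 = 0.6593.
Debt contribution = 0.6593 × 3% × (1 − 35%) = 1.2856%.
Required equity contribution = 4.05% − 1.2856% = 2.7644%.
Re = 2.7644% / 0.3407 = 8.1138%.

8.11%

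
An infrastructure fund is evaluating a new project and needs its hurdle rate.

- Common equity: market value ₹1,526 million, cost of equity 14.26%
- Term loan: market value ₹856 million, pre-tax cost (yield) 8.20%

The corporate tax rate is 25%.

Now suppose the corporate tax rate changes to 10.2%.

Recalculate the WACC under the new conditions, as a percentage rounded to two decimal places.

11.78%

After the change:
Total capital V = 1526 + 856 = 2382.
Equity: weight = 1526/2382 = 0.6406; cost = 14.26%.
Term loan: weight = 856/2382 = 0.3594; after-tax cost = 8.2% × (1 − 10.2%) = 7.3636%.
WACC = 0.6406 × 14.2600% + 0.3594 × 7.3636% = 11.7817%.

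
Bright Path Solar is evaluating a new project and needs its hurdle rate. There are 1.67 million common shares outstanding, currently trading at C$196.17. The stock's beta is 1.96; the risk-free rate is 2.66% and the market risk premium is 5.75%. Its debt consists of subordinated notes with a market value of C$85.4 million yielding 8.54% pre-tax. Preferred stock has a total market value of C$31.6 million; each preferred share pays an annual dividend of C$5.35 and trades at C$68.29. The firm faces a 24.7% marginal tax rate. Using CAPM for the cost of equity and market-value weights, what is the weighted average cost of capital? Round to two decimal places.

12.06%

Cost of equity via CAPM: Re = 2.66% + 1.96 × 5.75% = 13.9300%.
Cost of preferred: Rp = 5.35 / 68.29 = 7.8342%.
Market value of equity E = 196.17 × 1.67m = 327.6039m.
Total capital V = 327.6039 + 31.6 + 85.4 = 444.6039.
Equity: weight = 327.6039/444.6039 = 0.7368; cost = 13.93%.
Preferred: weight = 31.6/444.6039 = 0.0711; cost = 7.8342%.
Subordinated notes: weight = 85.4/444.6039 = 0.1921; after-tax cost = 8.54% × (1 − 24.7%) = 6.4306%.
WACC = 0.7368 × 13.9300% + 0.0711 × 7.8342% + 0.1921 × 6.4306% = 12.0563%.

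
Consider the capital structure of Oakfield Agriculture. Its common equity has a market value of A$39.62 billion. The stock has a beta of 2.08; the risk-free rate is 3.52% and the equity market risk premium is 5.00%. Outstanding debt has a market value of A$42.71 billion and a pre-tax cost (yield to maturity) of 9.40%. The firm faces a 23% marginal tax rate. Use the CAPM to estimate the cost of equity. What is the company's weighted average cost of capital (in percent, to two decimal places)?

Cost of equity via CAPM: Re = 3.52% + 2.08 × 5.0% = 13.9200%.
Total capital V = 39.62 + 42.71 = 82.33.
Equity: weight = 39.62/82.33 = 0.4812; cost = 13.92%.
Debt: weight = 42.71/82.33 = 0.5188; after-tax cost = 9.4% × (1 − 23%) = 7.2380%.
WACC = 0.4812 × 13.9200% + 0.5188 × 7.2380% = 10.4536%.

10.45%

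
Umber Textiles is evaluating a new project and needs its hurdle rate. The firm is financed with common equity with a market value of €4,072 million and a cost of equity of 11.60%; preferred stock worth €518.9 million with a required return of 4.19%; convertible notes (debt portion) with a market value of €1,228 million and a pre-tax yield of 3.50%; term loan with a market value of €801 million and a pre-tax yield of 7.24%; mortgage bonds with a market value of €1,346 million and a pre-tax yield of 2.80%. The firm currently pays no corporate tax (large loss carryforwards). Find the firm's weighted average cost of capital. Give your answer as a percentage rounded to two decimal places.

Total capital V = 4072 + 518.9 + 1228 + 801 + 1346 = 7965.9.
Equity: weight = 4072/7965.9 = 0.5112; cost = 11.6%.
Preferred: weight = 518.9/7965.9 = 0.0651; cost = 4.19%.
Convertible notes (debt portion): weight = 1228/7965.9 = 0.1542; after-tax cost = 3.5% × (1 − 0%) = 3.5000%.
Term loan: weight = 801/7965.9 = 0.1006; after-tax cost = 7.24% × (1 − 0%) = 7.2400%.
Mortgage bonds: weight = 1346/7965.9 = 0.1690; after-tax cost = 2.8% × (1 − 0%) = 2.8000%.
WACC = 0.5112 × 11.6000% + 0.0651 × 4.1900% + 0.1542 × 3.5000% + 0.1006 × 7.2400% + 0.1690 × 2.8000% = 7.9433%.

7.94%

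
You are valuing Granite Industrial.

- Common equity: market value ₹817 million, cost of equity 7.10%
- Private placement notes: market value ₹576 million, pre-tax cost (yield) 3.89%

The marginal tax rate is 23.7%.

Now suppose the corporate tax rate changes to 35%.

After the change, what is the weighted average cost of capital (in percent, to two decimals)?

5.21%

After the change:
Total capital V = 817 + 576 = 1393.
Equity: weight = 817/1393 = 0.5865; cost = 7.1%.
Private placement notes: weight = 576/1393 = 0.4135; after-tax cost = 3.89% × (1 − 35%) = 2.5285%.
WACC = 0.5865 × 7.1000% + 0.4135 × 2.5285% = 5.2097%.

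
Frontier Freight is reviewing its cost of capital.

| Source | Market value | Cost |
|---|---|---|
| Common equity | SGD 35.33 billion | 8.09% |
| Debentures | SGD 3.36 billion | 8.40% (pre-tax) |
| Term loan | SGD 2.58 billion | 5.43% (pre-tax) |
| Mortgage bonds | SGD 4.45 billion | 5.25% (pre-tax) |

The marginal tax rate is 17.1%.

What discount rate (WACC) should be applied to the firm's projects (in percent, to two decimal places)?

7.44%

Total capital V = 35.33 + 3.36 + 2.58 + 4.45 = 45.72.
Equity: weight = 35.33/45.72 = 0.7727; cost = 8.09%.
Debentures: weight = 3.36/45.72 = 0.0735; after-tax cost = 8.4% × (1 − 17.1%) = 6.9636%.
Term loan: weight = 2.58/45.72 = 0.0564; after-tax cost = 5.43% × (1 − 17.1%) = 4.5015%.
Mortgage bonds: weight = 4.45/45.72 = 0.0973; after-tax cost = 5.25% × (1 − 17.1%) = 4.3522%.
WACC = 0.7727 × 8.0900% + 0.0735 × 6.9636% + 0.0564 × 4.5015% + 0.0973 × 4.3522% = 7.4409%.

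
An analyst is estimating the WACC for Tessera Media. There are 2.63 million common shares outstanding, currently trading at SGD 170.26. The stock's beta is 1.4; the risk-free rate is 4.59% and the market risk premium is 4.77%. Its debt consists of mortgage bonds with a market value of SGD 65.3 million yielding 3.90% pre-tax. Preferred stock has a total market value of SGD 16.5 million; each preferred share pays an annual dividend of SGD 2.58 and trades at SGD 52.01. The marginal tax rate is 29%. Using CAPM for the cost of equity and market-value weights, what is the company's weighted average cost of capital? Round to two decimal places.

Cost of equity via CAPM: Re = 4.59% + 1.4 × 4.77% = 11.2680%.
Cost of preferred: Rp = 2.58 / 52.01 = 4.9606%.
Market value of equity E = 170.26 × 2.63m = 447.7838m.
Total capital V = 447.7838 + 16.5 + 65.3 = 529.5838.
Equity: weight = 447.7838/529.5838 = 0.8455; cost = 11.268%.
Preferred: weight = 16.5/529.5838 = 0.0312; cost = 4.9606%.
Mortgage bonds: weight = 65.3/529.5838 = 0.1233; after-tax cost = 3.9% × (1 − 29%) = 2.7690%.
WACC = 0.8455 × 11.2680% + 0.0312 × 4.9606% + 0.1233 × 2.7690% = 10.0235%.

10.02%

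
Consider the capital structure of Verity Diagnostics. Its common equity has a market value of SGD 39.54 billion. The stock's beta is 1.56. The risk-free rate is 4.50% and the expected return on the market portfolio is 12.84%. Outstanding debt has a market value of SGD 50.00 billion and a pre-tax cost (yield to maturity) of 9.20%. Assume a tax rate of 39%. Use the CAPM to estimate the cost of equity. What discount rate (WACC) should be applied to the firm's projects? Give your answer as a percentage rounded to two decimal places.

10.87%

Market risk premium = 12.84% − 4.5% = 8.34%.
Cost of equity via CAPM: Re = 4.5% + 1.56 × 8.34% = 17.5104%.
Total capital V = 39.54 + 50 = 89.54.
Equity: weight = 39.54/89.54 = 0.4416; cost = 17.5104%.
Debt: weight = 50/89.54 = 0.5584; after-tax cost = 9.2% × (1 − 39%) = 5.6120%.
WACC = 0.4416 × 17.5104% + 0.5584 × 5.6120% = 10.8662%.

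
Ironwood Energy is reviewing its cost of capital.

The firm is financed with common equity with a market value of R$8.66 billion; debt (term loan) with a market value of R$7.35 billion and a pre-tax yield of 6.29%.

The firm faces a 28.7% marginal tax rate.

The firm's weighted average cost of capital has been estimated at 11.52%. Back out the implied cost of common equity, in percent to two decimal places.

Total capital V = 8.66 + 7.35 = 16.01.
Equity weight = 8.66/16.01 = 0.5409.
Term loan weight = 7.35/16.01 = 0.4591.
Debt contribution = 0.4591 × 6.29% × (1 − 28.7%) = 2.0589%.
Required equity contribution = 11.52% − 2.0589% = 9.4611%.
Re = 9.4611% / 0.5409 = 17.4910%.

17.49%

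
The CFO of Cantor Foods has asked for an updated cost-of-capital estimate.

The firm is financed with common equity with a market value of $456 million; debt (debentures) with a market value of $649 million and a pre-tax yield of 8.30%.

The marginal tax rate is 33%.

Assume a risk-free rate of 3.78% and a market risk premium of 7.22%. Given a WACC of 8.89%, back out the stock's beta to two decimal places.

Total capital V = 456 + 649 = 1105.
Equity weight = 456/1105 = 0.4127.
Debentures weight = 649/1105 = 0.5873.
Debt contribution = 0.5873 × 8.3% × (1 − 33%) = 3.2661%.
Required equity contribution = 8.89% − 3.2661% = 5.6239%  ⇒  Re = 13.6280%.
CAPM: 13.6280% = 3.78% + β × 7.22%  ⇒  β = 1.3640.

1.36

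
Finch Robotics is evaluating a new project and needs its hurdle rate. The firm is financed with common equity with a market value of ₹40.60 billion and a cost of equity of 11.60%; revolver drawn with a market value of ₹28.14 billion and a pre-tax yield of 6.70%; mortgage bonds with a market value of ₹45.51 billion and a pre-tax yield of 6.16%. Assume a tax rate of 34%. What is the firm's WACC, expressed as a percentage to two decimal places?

Total capital V = 40.6 + 28.14 + 45.51 = 114.25.
Equity: weight = 40.6/114.25 = 0.3554; cost = 11.6%.
Revolver drawn: weight = 28.14/114.25 = 0.2463; after-tax cost = 6.7% × (1 − 34%) = 4.4220%.
Mortgage bonds: weight = 45.51/114.25 = 0.3983; after-tax cost = 6.16% × (1 − 34%) = 4.0656%.
WACC = 0.3554 × 11.6000% + 0.2463 × 4.4220% + 0.3983 × 4.0656% = 6.8308%.

6.83%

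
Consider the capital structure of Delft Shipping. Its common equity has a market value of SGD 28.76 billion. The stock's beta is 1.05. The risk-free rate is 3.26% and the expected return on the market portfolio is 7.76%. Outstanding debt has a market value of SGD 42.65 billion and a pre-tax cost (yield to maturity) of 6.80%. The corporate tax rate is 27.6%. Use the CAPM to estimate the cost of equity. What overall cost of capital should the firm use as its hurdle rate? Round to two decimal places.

6.16%

Market risk premium = 7.76% − 3.26% = 4.5%.
Cost of equity via CAPM: Re = 3.26% + 1.05 × 4.5% = 7.9850%.
Total capital V = 28.76 + 42.65 = 71.41.
Equity: weight = 28.76/71.41 = 0.4027; cost = 7.985%.
Debt: weight = 42.65/71.41 = 0.5973; after-tax cost = 6.8% × (1 − 27.6%) = 4.9232%.
WACC = 0.4027 × 7.9850% + 0.5973 × 4.9232% = 6.1563%.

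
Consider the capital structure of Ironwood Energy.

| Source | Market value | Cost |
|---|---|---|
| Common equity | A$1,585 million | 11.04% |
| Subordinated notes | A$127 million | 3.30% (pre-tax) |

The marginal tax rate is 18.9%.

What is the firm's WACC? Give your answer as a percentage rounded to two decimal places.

Total capital V = 1585 + 127 = 1712.
Equity: weight = 1585/1712 = 0.9258; cost = 11.04%.
Subordinated notes: weight = 127/1712 = 0.0742; after-tax cost = 3.3% × (1 − 18.9%) = 2.6763%.
WACC = 0.9258 × 11.0400% + 0.0742 × 2.6763% = 10.4196%.

10.42%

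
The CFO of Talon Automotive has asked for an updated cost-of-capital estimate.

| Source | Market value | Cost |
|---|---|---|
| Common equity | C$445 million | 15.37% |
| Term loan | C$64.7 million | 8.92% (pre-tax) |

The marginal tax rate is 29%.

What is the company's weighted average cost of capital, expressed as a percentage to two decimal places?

Total capital V = 445 + 64.7 = 509.7.
Equity: weight = 445/509.7 = 0.8731; cost = 15.37%.
Term loan: weight = 64.7/509.7 = 0.1269; after-tax cost = 8.92% × (1 − 29%) = 6.3332%.
WACC = 0.8731 × 15.3700% + 0.1269 × 6.3332% = 14.2229%.

14.22%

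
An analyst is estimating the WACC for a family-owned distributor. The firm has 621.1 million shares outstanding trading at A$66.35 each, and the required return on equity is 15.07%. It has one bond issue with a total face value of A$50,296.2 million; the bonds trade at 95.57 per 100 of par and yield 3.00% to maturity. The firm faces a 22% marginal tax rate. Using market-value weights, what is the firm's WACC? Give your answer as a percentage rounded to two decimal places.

Market value of equity E = 66.35 × 621.1m = 41209.985m. Market value of debt D = 50296.2m × 95.57/100 = 48068.07834m.
Total capital V = 41209.985 + 48068.07834 = 89278.06334.
Equity: weight = 41209.985/89278.06334 = 0.4616; cost = 15.07%.
Bonds outstanding: weight = 48068.07834/89278.06334 = 0.5384; after-tax cost = 3% × (1 − 22%) = 2.3400%.
WACC = 0.4616 × 15.0700% + 0.5384 × 2.3400% = 8.2161%.

8.22%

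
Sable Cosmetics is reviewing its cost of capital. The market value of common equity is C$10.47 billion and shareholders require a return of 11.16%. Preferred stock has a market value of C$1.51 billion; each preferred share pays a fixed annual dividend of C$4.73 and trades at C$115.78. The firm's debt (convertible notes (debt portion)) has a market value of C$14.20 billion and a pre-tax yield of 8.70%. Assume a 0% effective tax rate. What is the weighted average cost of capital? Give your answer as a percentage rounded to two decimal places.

9.42%

Cost of preferred: Rp = 4.73 / 115.78 = 4.0853%.
Total capital V = 10.47 + 1.51 + 14.2 = 26.18.
Equity: weight = 10.47/26.18 = 0.3999; cost = 11.16%.
Preferred: weight = 1.51/26.18 = 0.0577; cost = 4.0853%.
Convertible notes (debt portion): weight = 14.2/26.18 = 0.5424; after-tax cost = 8.7% × (1 − 0%) = 8.7000%.
WACC = 0.3999 × 11.1600% + 0.0577 × 4.0853% + 0.5424 × 8.7000% = 9.4176%.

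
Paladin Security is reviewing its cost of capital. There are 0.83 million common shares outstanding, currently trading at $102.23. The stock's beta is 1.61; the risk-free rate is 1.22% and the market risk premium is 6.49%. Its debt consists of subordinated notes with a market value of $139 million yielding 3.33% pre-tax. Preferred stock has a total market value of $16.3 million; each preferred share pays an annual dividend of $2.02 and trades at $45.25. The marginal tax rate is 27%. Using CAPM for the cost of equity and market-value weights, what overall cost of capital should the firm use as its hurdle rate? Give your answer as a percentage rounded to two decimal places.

5.83%

Cost of equity via CAPM: Re = 1.22% + 1.61 × 6.49% = 11.6689%.
Cost of preferred: Rp = 2.02 / 45.25 = 4.4641%.
Market value of equity E = 102.23 × 0.83m = 84.8509m.
Total capital V = 84.8509 + 16.3 + 139 = 240.1509.
Equity: weight = 84.8509/240.1509 = 0.3533; cost = 11.6689%.
Preferred: weight = 16.3/240.1509 = 0.0679; cost = 4.4641%.
Subordinated notes: weight = 139/240.1509 = 0.5788; after-tax cost = 3.33% × (1 − 27%) = 2.4309%.
WACC = 0.3533 × 11.6689% + 0.0679 × 4.4641% + 0.5788 × 2.4309% = 5.8329%.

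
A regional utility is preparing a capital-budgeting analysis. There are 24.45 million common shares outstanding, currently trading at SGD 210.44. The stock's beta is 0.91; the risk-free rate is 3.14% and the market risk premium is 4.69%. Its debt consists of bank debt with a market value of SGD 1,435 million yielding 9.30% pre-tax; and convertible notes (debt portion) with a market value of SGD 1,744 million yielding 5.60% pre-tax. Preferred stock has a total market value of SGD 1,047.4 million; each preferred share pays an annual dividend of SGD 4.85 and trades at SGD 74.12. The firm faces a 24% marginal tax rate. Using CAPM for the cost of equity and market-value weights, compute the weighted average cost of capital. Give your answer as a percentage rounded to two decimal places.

Cost of equity via CAPM: Re = 3.14% + 0.91 × 4.69% = 7.4079%.
Cost of preferred: Rp = 4.85 / 74.12 = 6.5434%.
Market value of equity E = 210.44 × 24.45m = 5145.258m.
Total capital V = 5145.258 + 1047.4 + 1435 + 1744 = 9371.658.
Equity: weight = 5145.258/9371.658 = 0.5490; cost = 7.4079%.
Preferred: weight = 1047.4/9371.658 = 0.1118; cost = 6.5434%.
Bank debt: weight = 1435/9371.658 = 0.1531; after-tax cost = 9.3% × (1 − 24%) = 7.0680%.
Convertible notes (debt portion): weight = 1744/9371.658 = 0.1861; after-tax cost = 5.6% × (1 − 24%) = 4.2560%.
WACC = 0.5490 × 7.4079% + 0.1118 × 6.5434% + 0.1531 × 7.0680% + 0.1861 × 4.2560% = 6.6727%.

6.67%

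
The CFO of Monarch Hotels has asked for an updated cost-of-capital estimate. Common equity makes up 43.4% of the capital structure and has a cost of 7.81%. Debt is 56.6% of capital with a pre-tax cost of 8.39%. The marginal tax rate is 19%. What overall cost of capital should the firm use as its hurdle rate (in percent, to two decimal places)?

7.24%

After-tax cost of debt = 8.39% × (1 − 19%) = 6.7959%.
WACC = 0.434 × 7.8100% + 0.566 × 6.7959% = 7.2360%.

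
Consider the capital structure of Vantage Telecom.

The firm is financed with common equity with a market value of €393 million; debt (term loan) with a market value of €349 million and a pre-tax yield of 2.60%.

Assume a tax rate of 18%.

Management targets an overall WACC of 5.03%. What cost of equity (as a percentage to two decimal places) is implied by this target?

7.60%

Total capital V = 393 + 349 = 742.
Equity weight = 393/742 = 0.5296.
Term loan weight = 349/742 = 0.4704.
Debt contribution = 0.4704 × 2.6% × (1 − 18%) = 1.0028%.
Required equity contribution = 5.03% − 1.0028% = 4.0272%.
Re = 4.0272% / 0.5296 = 7.6035%.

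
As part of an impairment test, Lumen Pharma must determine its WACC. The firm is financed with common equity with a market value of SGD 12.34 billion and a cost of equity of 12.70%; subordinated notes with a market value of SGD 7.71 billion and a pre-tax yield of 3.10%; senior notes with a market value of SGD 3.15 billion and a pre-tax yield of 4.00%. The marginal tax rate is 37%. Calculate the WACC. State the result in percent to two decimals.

Total capital V = 12.34 + 7.71 + 3.15 = 23.2.
Equity: weight = 12.34/23.2 = 0.5319; cost = 12.7%.
Subordinated notes: weight = 7.71/23.2 = 0.3323; after-tax cost = 3.1% × (1 − 37%) = 1.9530%.
Senior notes: weight = 3.15/23.2 = 0.1358; after-tax cost = 4% × (1 − 37%) = 2.5200%.
WACC = 0.5319 × 12.7000% + 0.3323 × 1.9530% + 0.1358 × 2.5200% = 7.7463%.

7.75%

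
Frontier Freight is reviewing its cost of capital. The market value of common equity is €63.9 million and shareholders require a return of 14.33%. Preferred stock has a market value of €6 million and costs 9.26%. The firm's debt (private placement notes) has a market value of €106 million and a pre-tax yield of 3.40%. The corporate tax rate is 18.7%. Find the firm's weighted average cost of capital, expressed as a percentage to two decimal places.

7.19%

Total capital V = 63.9 + 6 + 106 = 175.9.
Equity: weight = 63.9/175.9 = 0.3633; cost = 14.33%.
Preferred: weight = 6/175.9 = 0.0341; cost = 9.26%.
Private placement notes: weight = 106/175.9 = 0.6026; after-tax cost = 3.4% × (1 − 18.7%) = 2.7642%.
WACC = 0.3633 × 14.3300% + 0.0341 × 9.2600% + 0.6026 × 2.7642% = 7.1873%.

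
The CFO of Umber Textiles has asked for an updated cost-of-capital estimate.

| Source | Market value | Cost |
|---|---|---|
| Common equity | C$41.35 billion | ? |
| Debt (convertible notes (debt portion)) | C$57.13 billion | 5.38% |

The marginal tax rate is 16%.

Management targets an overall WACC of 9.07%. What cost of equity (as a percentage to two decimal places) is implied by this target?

15.36%

Total capital V = 41.35 + 57.13 = 98.48.
Equity weight = 41.35/98.48 = 0.4199.
Convertible notes (debt portion) weight = 57.13/98.48 = 0.5801.
Debt contribution = 0.5801 × 5.38% × (1 − 16%) = 2.6217%.
Required equity contribution = 9.07% − 2.6217% = 6.4483%.
Re = 6.4483% / 0.4199 = 15.3575%.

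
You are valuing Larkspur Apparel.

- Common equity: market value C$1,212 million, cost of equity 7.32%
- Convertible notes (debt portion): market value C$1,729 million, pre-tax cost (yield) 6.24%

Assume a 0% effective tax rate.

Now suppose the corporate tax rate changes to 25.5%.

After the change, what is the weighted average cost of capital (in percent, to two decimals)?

After the change:
Total capital V = 1212 + 1729 = 2941.
Equity: weight = 1212/2941 = 0.4121; cost = 7.32%.
Convertible notes (debt portion): weight = 1729/2941 = 0.5879; after-tax cost = 6.24% × (1 − 25.5%) = 4.6488%.
WACC = 0.4121 × 7.3200% + 0.5879 × 4.6488% = 5.7496%.

5.75%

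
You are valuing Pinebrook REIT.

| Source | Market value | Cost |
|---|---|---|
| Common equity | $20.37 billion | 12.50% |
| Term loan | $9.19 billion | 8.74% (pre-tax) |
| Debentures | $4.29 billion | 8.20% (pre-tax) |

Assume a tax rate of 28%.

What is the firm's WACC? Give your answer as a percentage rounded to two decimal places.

Total capital V = 20.37 + 9.19 + 4.29 = 33.85.
Equity: weight = 20.37/33.85 = 0.6018; cost = 12.5%.
Term loan: weight = 9.19/33.85 = 0.2715; after-tax cost = 8.74% × (1 − 28%) = 6.2928%.
Debentures: weight = 4.29/33.85 = 0.1267; after-tax cost = 8.2% × (1 − 28%) = 5.9040%.
WACC = 0.6018 × 12.5000% + 0.2715 × 6.2928% + 0.1267 × 5.9040% = 9.9788%.

9.98%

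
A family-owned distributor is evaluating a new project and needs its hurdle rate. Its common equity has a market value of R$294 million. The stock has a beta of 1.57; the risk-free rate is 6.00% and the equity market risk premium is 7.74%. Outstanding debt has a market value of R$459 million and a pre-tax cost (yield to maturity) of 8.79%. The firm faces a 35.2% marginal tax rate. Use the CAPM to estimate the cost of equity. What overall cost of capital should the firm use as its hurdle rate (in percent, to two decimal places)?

10.56%

Cost of equity via CAPM: Re = 6.0% + 1.57 × 7.74% = 18.1518%.
Total capital V = 294 + 459 = 753.
Equity: weight = 294/753 = 0.3904; cost = 18.1518%.
Debt: weight = 459/753 = 0.6096; after-tax cost = 8.79% × (1 − 35.2%) = 5.6959%.
WACC = 0.3904 × 18.1518% + 0.6096 × 5.6959% = 10.5592%.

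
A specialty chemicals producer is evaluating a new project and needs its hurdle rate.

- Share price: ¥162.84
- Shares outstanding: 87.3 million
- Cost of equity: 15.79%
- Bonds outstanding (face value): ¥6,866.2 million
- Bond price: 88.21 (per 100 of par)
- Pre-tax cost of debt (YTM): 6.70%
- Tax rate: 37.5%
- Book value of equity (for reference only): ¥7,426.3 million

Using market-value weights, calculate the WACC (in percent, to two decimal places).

12.32%

Market value of equity E = 162.84 × 87.3m = 14215.932m. Market value of debt D = 6866.2m × 88.21/100 = 6056.67502m.
Total capital V = 14215.932 + 6056.67502 = 20272.60702.
Equity: weight = 14215.932/20272.60702 = 0.7012; cost = 15.79%.
Bonds outstanding: weight = 6056.67502/20272.60702 = 0.2988; after-tax cost = 6.7% × (1 − 37.5%) = 4.1875%.
WACC = 0.7012 × 15.7900% + 0.2988 × 4.1875% = 12.3236%.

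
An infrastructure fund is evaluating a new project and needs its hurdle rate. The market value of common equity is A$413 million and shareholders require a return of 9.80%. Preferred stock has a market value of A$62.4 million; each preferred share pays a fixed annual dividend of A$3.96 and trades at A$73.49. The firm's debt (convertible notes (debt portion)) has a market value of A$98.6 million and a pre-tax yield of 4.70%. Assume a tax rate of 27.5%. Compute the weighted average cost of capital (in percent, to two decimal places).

Cost of preferred: Rp = 3.96 / 73.49 = 5.3885%.
Total capital V = 413 + 62.4 + 98.6 = 574.
Equity: weight = 413/574 = 0.7195; cost = 9.8%.
Preferred: weight = 62.4/574 = 0.1087; cost = 5.3885%.
Convertible notes (debt portion): weight = 98.6/574 = 0.1718; after-tax cost = 4.7% × (1 − 27.5%) = 3.4075%.
WACC = 0.7195 × 9.8000% + 0.1087 × 5.3885% + 0.1718 × 3.4075% = 8.2223%.

8.22%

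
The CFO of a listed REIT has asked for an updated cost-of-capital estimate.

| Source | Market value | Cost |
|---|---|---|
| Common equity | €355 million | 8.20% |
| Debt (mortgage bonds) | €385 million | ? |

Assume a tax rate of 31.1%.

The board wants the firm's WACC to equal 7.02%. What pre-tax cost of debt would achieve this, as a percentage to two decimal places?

Total capital V = 355 + 385 = 740.
Equity weight = 355/740 = 0.4797.
Mortgage bonds weight = 385/740 = 0.5203.
Equity contribution = 0.4797 × 8.2% = 3.9338%.
Remaining for debt = 7.02% − 3.9338% = 3.0862%.
Rd × (1 − 31.1%) × 0.5203 = 3.0862%  ⇒  Rd = 8.6095%.

8.61%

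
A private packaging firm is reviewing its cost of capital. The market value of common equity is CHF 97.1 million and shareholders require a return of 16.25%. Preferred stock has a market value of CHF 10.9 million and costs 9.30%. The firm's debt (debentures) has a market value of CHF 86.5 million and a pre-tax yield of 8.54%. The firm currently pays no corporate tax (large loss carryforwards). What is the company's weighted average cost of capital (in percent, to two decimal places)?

12.43%

Total capital V = 97.1 + 10.9 + 86.5 = 194.5.
Equity: weight = 97.1/194.5 = 0.4992; cost = 16.25%.
Preferred: weight = 10.9/194.5 = 0.0560; cost = 9.3%.
Debentures: weight = 86.5/194.5 = 0.4447; after-tax cost = 8.54% × (1 − 0%) = 8.5400%.
WACC = 0.4992 × 16.2500% + 0.0560 × 9.3000% + 0.4447 × 8.5400% = 12.4316%.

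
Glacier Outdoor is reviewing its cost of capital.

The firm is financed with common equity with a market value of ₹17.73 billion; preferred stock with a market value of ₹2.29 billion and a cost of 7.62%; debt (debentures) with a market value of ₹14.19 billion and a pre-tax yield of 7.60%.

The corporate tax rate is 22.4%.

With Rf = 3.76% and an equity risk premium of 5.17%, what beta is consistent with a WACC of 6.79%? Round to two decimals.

Total capital V = 17.73 + 2.29 + 14.19 = 34.21.
Equity weight = 17.73/34.21 = 0.5183.
Preferred weight = 2.29/34.21 = 0.0669.
Debentures weight = 14.19/34.21 = 0.4148.
Debt contribution = 0.4148 × 7.6% × (1 − 22.4%) = 2.4463%.
Preferred contribution = 0.0669 × 7.62% = 0.5101%.
Required equity contribution = 6.79% − 2.9564% = 3.8336%  ⇒  Re = 7.3970%.
CAPM: 7.3970% = 3.76% + β × 5.17%  ⇒  β = 0.7035.

0.70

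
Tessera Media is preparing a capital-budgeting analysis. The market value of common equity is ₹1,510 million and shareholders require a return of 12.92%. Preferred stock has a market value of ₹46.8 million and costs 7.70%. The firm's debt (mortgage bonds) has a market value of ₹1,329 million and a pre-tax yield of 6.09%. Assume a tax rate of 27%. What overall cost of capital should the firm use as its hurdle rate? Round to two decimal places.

8.93%

Total capital V = 1510 + 46.8 + 1329 = 2885.8.
Equity: weight = 1510/2885.8 = 0.5233; cost = 12.92%.
Preferred: weight = 46.8/2885.8 = 0.0162; cost = 7.7%.
Mortgage bonds: weight = 1329/2885.8 = 0.4605; after-tax cost = 6.09% × (1 − 27%) = 4.4457%.
WACC = 0.5233 × 12.9200% + 0.0162 × 7.7000% + 0.4605 × 4.4457% = 8.9327%.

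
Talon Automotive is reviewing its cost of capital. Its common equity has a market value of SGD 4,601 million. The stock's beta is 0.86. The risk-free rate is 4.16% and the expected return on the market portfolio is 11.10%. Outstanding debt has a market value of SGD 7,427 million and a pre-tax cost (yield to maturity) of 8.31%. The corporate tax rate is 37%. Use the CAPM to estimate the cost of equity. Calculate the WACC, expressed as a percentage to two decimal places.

7.11%

Market risk premium = 11.1% − 4.16% = 6.94%.
Cost of equity via CAPM: Re = 4.16% + 0.86 × 6.94% = 10.1284%.
Total capital V = 4601 + 7427 = 12028.
Equity: weight = 4601/12028 = 0.3825; cost = 10.1284%.
Debt: weight = 7427/12028 = 0.6175; after-tax cost = 8.31% × (1 − 37%) = 5.2353%.
WACC = 0.3825 × 10.1284% + 0.6175 × 5.2353% = 7.1070%.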